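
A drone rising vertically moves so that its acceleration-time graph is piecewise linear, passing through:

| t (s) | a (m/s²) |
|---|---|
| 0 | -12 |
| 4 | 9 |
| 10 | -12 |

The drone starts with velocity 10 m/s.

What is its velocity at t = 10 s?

-5 m/s

Δv equals the area under the a-t graph; then v = v₀ + Δv.
0–4 s: ½(-12 + 9)(4) = -6 m/s
4–10 s: ½(9 + -12)(6) = -9 m/s
Δv = -15 m/s, so v(10) = 10 + (-15) = -5 m/s.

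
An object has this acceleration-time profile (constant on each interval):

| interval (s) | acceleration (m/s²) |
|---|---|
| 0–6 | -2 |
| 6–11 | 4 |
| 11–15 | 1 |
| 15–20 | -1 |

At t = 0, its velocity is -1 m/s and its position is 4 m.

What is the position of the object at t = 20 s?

On each constant-a segment, Δv = aΔt and Δx = v₀Δt + ½aΔt²; chain segment to segment.
0–6 s: v starts -1 m/s; Δx = -1·6 + ½·-2·6² = -42 m; v ends -13 m/s.
6–11 s: v starts -13 m/s; Δx = -13·5 + ½·4·5² = -15 m; v ends 7 m/s.
11–15 s: v starts 7 m/s; Δx = 7·4 + ½·1·4² = 36 m; v ends 11 m/s.
15–20 s: v starts 11 m/s; Δx = 11·5 + ½·-1·5² = 42.5 m; v ends 6 m/s.
x(20) = 4 + Σ Δx = 25.5 m.

25.5 m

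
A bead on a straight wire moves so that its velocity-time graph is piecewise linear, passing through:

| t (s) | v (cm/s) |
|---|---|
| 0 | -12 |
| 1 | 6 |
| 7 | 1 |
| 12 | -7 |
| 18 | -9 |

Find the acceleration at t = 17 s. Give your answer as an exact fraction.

Acceleration is the slope of the v-t graph on 12–18 s: (-9 − -7)/(18 − 12) = -1/3 cm/s².

-1/3 cm/s²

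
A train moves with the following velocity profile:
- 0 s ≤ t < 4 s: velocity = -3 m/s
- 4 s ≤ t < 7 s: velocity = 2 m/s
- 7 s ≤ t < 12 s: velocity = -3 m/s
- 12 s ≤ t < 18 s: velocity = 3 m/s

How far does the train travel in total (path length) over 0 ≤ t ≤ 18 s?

51 m

Total distance travelled is ∫|v| dt — sum the magnitudes of each area piece.
0–4 s: |-3| × 4 = 12 m
4–7 s: |2| × 3 = 6 m
7–12 s: |-3| × 5 = 15 m
12–18 s: |3| × 6 = 18 m
Total distance = 51 m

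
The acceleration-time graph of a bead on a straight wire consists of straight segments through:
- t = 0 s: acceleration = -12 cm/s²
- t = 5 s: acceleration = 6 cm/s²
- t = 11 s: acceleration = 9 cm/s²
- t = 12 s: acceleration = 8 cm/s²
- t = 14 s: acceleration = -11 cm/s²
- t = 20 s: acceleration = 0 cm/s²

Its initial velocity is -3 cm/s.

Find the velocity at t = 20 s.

-0.5 cm/s

Δv equals the area under the a-t graph; then v = v₀ + Δv.
0–5 s: ½(-12 + 6)(5) = -15 cm/s
5–11 s: ½(6 + 9)(6) = 45 cm/s
11–12 s: ½(9 + 8)(1) = 8.5 cm/s
12–14 s: ½(8 + -11)(2) = -3 cm/s
14–20 s: ½(-11 + 0)(6) = -33 cm/s
Δv = 2.5 cm/s, so v(20) = -3 + (2.5) = -0.5 cm/s.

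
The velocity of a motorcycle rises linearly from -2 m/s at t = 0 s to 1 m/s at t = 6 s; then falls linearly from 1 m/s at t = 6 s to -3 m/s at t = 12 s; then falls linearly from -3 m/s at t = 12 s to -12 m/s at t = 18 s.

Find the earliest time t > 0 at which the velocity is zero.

v changes sign on 0–6 s (from -2 to 1); the graph is linear there, so v = 0 at t = 0 + (2)·(6 − 0)/(1 − -2) = 4 s.

t = 4 s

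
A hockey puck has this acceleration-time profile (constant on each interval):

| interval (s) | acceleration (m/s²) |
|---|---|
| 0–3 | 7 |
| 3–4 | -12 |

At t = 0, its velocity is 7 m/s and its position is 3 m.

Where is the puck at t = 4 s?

On each constant-a segment, Δv = aΔt and Δx = v₀Δt + ½aΔt²; chain segment to segment.
0–3 s: v starts 7 m/s; Δx = 7·3 + ½·7·3² = 52.5 m; v ends 28 m/s.
3–4 s: v starts 28 m/s; Δx = 28·1 + ½·-12·1² = 22 m; v ends 16 m/s.
x(4) = 3 + Σ Δx = 77.5 m.

77.5 m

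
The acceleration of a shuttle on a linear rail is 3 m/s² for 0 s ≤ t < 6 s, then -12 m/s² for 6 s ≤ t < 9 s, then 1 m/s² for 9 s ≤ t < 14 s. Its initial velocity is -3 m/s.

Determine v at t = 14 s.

Δv equals the area under the a-t graph; then v = v₀ + Δv.
0–6 s: 3 × 6 = 18 m/s
6–9 s: -12 × 3 = -36 m/s
9–14 s: 1 × 5 = 5 m/s
Δv = -13 m/s, so v(14) = -3 + (-13) = -16 m/s.

-16 m/s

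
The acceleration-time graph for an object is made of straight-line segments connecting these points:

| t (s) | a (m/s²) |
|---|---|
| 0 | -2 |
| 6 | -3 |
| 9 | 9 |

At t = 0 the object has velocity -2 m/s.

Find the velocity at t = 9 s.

Δv equals the area under the a-t graph; then v = v₀ + Δv.
0–6 s: ½(-2 + -3)(6) = -15 m/s
6–9 s: ½(-3 + 9)(3) = 9 m/s
Δv = -6 m/s, so v(9) = -2 + (-6) = -8 m/s.

-8 m/s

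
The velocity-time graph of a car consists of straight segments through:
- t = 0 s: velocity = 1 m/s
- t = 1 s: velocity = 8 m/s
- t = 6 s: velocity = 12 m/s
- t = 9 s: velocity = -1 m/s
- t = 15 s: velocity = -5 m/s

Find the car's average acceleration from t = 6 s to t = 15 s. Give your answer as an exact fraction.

Average acceleration = Δv/Δt = (-5 − 12)/(15 − 6) = -17/9 m/s².

-17/9 m/s²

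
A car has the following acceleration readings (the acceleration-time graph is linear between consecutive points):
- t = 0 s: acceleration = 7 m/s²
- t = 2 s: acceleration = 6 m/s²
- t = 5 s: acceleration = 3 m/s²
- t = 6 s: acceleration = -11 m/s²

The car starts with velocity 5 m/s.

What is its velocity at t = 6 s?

27.5 m/s

Δv equals the area under the a-t graph; then v = v₀ + Δv.
0–2 s: ½(7 + 6)(2) = 13 m/s
2–5 s: ½(6 + 3)(3) = 13.5 m/s
5–6 s: ½(3 + -11)(1) = -4 m/s
Δv = 22.5 m/s, so v(6) = 5 + (22.5) = 27.5 m/s.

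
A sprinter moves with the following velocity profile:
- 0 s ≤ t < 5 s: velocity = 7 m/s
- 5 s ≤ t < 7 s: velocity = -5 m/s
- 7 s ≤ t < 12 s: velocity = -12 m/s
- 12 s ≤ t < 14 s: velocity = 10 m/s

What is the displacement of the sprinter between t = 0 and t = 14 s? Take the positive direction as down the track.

-15 m

Net displacement equals the area under the velocity-time graph (areas below the axis count negative).
0–5 s: 7 × 5 = 35 m
5–7 s: -5 × 2 = -10 m
7–12 s: -12 × 5 = -60 m
12–14 s: 10 × 2 = 20 m
Net displacement = -15 m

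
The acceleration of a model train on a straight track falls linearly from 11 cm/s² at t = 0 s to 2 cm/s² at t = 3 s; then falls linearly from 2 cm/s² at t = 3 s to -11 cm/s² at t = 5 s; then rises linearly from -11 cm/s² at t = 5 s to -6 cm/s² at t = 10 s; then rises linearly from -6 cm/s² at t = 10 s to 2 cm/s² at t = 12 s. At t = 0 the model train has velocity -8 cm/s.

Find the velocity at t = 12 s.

-44 cm/s

Δv equals the area under the a-t graph; then v = v₀ + Δv.
0–3 s: ½(11 + 2)(3) = 19.5 cm/s
3–5 s: ½(2 + -11)(2) = -9 cm/s
5–10 s: ½(-11 + -6)(5) = -42.5 cm/s
10–12 s: ½(-6 + 2)(2) = -4 cm/s
Δv = -36 cm/s, so v(12) = -8 + (-36) = -44 cm/s.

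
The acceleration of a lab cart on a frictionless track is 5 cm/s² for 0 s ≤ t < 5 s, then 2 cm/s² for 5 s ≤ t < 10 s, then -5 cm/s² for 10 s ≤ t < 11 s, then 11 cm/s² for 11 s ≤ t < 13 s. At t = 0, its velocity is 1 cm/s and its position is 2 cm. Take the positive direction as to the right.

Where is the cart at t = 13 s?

342 cm

On each constant-a segment, Δv = aΔt and Δx = v₀Δt + ½aΔt²; chain segment to segment.
0–5 s: v starts 1 cm/s; Δx = 1·5 + ½·5·5² = 67.5 cm; v ends 26 cm/s.
5–10 s: v starts 26 cm/s; Δx = 26·5 + ½·2·5² = 155 cm; v ends 36 cm/s.
10–11 s: v starts 36 cm/s; Δx = 36·1 + ½·-5·1² = 33.5 cm; v ends 31 cm/s.
11–13 s: v starts 31 cm/s; Δx = 31·2 + ½·11·2² = 84 cm; v ends 53 cm/s.
x(13) = 2 + Σ Δx = 342 cm.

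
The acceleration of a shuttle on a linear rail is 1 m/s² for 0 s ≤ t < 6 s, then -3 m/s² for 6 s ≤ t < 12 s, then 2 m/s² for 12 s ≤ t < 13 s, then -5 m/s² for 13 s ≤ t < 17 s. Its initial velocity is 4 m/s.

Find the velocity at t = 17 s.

Δv equals the area under the a-t graph; then v = v₀ + Δv.
0–6 s: 1 × 6 = 6 m/s
6–12 s: -3 × 6 = -18 m/s
12–13 s: 2 × 1 = 2 m/s
13–17 s: -5 × 4 = -20 m/s
Δv = -30 m/s, so v(17) = 4 + (-30) = -26 m/s.

-26 m/s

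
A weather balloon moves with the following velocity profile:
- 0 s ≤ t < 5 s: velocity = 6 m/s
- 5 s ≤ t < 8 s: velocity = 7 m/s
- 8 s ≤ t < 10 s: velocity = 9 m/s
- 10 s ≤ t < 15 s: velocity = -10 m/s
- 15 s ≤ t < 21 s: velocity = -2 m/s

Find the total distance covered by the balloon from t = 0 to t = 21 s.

131 m

Distance (not displacement) is the total path length: add the absolute areas under v-t.
0–5 s: |6| × 5 = 30 m
5–8 s: |7| × 3 = 21 m
8–10 s: |9| × 2 = 18 m
10–15 s: |-10| × 5 = 50 m
15–21 s: |-2| × 6 = 12 m
Total distance = 131 m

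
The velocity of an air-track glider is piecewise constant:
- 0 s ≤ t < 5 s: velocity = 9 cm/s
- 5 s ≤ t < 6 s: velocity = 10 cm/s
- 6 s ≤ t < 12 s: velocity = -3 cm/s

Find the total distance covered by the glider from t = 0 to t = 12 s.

Distance (not displacement) is the total path length: add the absolute areas under v-t.
0–5 s: |9| × 5 = 45 cm
5–6 s: |10| × 1 = 10 cm
6–12 s: |-3| × 6 = 18 cm
Total distance = 73 cm

73 cm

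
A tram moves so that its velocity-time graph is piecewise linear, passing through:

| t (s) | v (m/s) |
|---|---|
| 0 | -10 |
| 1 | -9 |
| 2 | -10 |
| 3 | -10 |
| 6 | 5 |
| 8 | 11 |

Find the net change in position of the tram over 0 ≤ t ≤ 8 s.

-20.5 m

Net displacement equals the area under the velocity-time graph (areas below the axis count negative).
0–1 s: ½(-10 + -9)(1) = -9.5 m
1–2 s: ½(-9 + -10)(1) = -9.5 m
2–3 s: -10 × 1 = -10 m
3–6 s: ½(-10 + 5)(3) = -7.5 m
6–8 s: ½(5 + 11)(2) = 16 m
Net displacement = -20.5 m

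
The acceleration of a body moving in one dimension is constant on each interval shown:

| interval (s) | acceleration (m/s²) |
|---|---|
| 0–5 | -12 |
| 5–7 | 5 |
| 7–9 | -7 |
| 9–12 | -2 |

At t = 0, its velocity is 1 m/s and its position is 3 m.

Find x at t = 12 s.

On each constant-a segment, Δv = aΔt and Δx = v₀Δt + ½aΔt²; chain segment to segment.
0–5 s: v starts 1 m/s; Δx = 1·5 + ½·-12·5² = -145 m; v ends -59 m/s.
5–7 s: v starts -59 m/s; Δx = -59·2 + ½·5·2² = -108 m; v ends -49 m/s.
7–9 s: v starts -49 m/s; Δx = -49·2 + ½·-7·2² = -112 m; v ends -63 m/s.
9–12 s: v starts -63 m/s; Δx = -63·3 + ½·-2·3² = -198 m; v ends -69 m/s.
x(12) = 3 + Σ Δx = -560 m.

-560 m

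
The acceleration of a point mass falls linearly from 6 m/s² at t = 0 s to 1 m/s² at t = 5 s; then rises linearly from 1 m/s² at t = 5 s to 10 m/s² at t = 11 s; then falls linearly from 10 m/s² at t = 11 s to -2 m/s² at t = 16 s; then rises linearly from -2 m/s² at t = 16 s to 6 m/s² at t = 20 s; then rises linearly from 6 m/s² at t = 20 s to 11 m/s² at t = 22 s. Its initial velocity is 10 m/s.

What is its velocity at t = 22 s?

Δv equals the area under the a-t graph; then v = v₀ + Δv.
0–5 s: ½(6 + 1)(5) = 17.5 m/s
5–11 s: ½(1 + 10)(6) = 33 m/s
11–16 s: ½(10 + -2)(5) = 20 m/s
16–20 s: ½(-2 + 6)(4) = 8 m/s
20–22 s: ½(6 + 11)(2) = 17 m/s
Δv = 95.5 m/s, so v(22) = 10 + (95.5) = 105.5 m/s.

105.5 m/s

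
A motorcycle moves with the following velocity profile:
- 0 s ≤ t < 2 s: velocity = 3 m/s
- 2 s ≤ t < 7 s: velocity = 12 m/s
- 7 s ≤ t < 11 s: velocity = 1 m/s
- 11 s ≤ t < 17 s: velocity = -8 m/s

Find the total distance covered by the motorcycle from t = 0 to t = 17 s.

118 m

Distance (not displacement) is the total path length: add the absolute areas under v-t.
0–2 s: |3| × 2 = 6 m
2–7 s: |12| × 5 = 60 m
7–11 s: |1| × 4 = 4 m
11–17 s: |-8| × 6 = 48 m
Total distance = 118 m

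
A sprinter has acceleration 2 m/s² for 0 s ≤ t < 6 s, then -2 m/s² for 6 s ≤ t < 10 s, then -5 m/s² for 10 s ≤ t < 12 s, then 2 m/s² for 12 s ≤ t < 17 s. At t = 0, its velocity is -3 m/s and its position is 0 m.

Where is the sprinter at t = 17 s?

10 m

On each constant-a segment, Δv = aΔt and Δx = v₀Δt + ½aΔt²; chain segment to segment.
0–6 s: v starts -3 m/s; Δx = -3·6 + ½·2·6² = 18 m; v ends 9 m/s.
6–10 s: v starts 9 m/s; Δx = 9·4 + ½·-2·4² = 20 m; v ends 1 m/s.
10–12 s: v starts 1 m/s; Δx = 1·2 + ½·-5·2² = -8 m; v ends -9 m/s.
12–17 s: v starts -9 m/s; Δx = -9·5 + ½·2·5² = -20 m; v ends 1 m/s.
x(17) = 0 + Σ Δx = 10 m.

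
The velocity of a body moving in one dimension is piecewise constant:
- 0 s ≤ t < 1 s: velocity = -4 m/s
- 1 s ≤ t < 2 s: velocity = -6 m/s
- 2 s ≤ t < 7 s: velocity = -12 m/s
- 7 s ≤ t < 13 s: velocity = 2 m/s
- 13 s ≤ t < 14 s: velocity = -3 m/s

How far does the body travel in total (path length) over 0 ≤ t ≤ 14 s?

Total distance travelled is ∫|v| dt — sum the magnitudes of each area piece.
0–1 s: |-4| × 1 = 4 m
1–2 s: |-6| × 1 = 6 m
2–7 s: |-12| × 5 = 60 m
7–13 s: |2| × 6 = 12 m
13–14 s: |-3| × 1 = 3 m
Total distance = 85 m

85 m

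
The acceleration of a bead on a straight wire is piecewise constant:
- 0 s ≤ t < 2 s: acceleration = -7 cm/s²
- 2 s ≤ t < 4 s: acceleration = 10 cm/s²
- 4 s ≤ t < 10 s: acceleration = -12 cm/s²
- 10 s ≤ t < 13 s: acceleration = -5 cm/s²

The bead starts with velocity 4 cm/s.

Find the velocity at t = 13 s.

Δv equals the area under the a-t graph; then v = v₀ + Δv.
0–2 s: -7 × 2 = -14 cm/s
2–4 s: 10 × 2 = 20 cm/s
4–10 s: -12 × 6 = -72 cm/s
10–13 s: -5 × 3 = -15 cm/s
Δv = -81 cm/s, so v(13) = 4 + (-81) = -77 cm/s.

-77 cm/s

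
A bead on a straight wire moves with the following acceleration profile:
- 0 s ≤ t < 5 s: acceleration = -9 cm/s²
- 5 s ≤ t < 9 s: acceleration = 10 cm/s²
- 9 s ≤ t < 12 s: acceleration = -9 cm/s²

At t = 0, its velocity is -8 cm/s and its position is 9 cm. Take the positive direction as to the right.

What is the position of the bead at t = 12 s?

-355 cm

On each constant-a segment, Δv = aΔt and Δx = v₀Δt + ½aΔt²; chain segment to segment.
0–5 s: v starts -8 cm/s; Δx = -8·5 + ½·-9·5² = -152.5 cm; v ends -53 cm/s.
5–9 s: v starts -53 cm/s; Δx = -53·4 + ½·10·4² = -132 cm; v ends -13 cm/s.
9–12 s: v starts -13 cm/s; Δx = -13·3 + ½·-9·3² = -79.5 cm; v ends -40 cm/s.
x(12) = 9 + Σ Δx = -355 cm.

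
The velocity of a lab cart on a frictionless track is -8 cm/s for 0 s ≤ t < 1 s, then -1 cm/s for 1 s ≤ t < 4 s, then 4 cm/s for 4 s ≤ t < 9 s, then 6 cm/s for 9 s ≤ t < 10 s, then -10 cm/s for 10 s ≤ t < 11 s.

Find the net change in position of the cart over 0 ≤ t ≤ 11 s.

Displacement is the signed area under the v-t curve.
0–1 s: -8 × 1 = -8 cm
1–4 s: -1 × 3 = -3 cm
4–9 s: 4 × 5 = 20 cm
9–10 s: 6 × 1 = 6 cm
10–11 s: -10 × 1 = -10 cm
Net displacement = 5 cm

5 cm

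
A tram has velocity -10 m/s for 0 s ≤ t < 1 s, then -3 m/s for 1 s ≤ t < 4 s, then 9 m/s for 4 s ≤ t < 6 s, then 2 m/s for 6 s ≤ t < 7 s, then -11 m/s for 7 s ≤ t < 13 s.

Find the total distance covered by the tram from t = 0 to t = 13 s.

Total distance travelled is ∫|v| dt — sum the magnitudes of each area piece.
0–1 s: |-10| × 1 = 10 m
1–4 s: |-3| × 3 = 9 m
4–6 s: |9| × 2 = 18 m
6–7 s: |2| × 1 = 2 m
7–13 s: |-11| × 6 = 66 m
Total distance = 105 m

105 m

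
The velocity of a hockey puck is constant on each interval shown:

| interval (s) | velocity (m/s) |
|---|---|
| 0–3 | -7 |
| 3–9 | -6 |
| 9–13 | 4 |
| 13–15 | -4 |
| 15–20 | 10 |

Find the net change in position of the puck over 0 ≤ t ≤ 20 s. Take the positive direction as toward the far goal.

Net displacement equals the area under the velocity-time graph (areas below the axis count negative).
0–3 s: -7 × 3 = -21 m
3–9 s: -6 × 6 = -36 m
9–13 s: 4 × 4 = 16 m
13–15 s: -4 × 2 = -8 m
15–20 s: 10 × 5 = 50 m
Net displacement = 1 m

1 m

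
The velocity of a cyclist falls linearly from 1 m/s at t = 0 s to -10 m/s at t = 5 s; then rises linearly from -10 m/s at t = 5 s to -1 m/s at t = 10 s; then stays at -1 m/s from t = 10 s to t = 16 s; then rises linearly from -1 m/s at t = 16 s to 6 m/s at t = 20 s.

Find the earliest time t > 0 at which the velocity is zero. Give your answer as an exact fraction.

t = 5/11 s

v changes sign on 0–5 s (from 1 to -10); the graph is linear there, so v = 0 at t = 0 + (-1)·(5 − 0)/(-10 − 1) = 5/11 s.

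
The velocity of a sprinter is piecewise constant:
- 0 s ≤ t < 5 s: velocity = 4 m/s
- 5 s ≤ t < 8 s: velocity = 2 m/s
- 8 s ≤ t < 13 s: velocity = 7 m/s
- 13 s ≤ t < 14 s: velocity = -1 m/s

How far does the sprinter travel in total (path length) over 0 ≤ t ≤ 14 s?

62 m

Total distance travelled is ∫|v| dt — sum the magnitudes of each area piece.
0–5 s: |4| × 5 = 20 m
5–8 s: |2| × 3 = 6 m
8–13 s: |7| × 5 = 35 m
13–14 s: |-1| × 1 = 1 m
Total distance = 62 m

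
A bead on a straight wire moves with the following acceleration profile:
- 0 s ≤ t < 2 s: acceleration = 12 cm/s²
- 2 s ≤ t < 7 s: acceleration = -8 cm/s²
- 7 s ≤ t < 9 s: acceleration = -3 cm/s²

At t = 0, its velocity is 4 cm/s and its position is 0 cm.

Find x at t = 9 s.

42 cm

On each constant-a segment, Δv = aΔt and Δx = v₀Δt + ½aΔt²; chain segment to segment.
0–2 s: v starts 4 cm/s; Δx = 4·2 + ½·12·2² = 32 cm; v ends 28 cm/s.
2–7 s: v starts 28 cm/s; Δx = 28·5 + ½·-8·5² = 40 cm; v ends -12 cm/s.
7–9 s: v starts -12 cm/s; Δx = -12·2 + ½·-3·2² = -30 cm; v ends -18 cm/s.
x(9) = 0 + Σ Δx = 42 cm.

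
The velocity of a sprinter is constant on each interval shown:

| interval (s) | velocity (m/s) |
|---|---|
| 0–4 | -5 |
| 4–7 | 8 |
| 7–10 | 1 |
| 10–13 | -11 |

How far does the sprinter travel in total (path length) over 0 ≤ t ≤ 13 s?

80 m

Distance (not displacement) is the total path length: add the absolute areas under v-t.
0–4 s: |-5| × 4 = 20 m
4–7 s: |8| × 3 = 24 m
7–10 s: |1| × 3 = 3 m
10–13 s: |-11| × 3 = 33 m
Total distance = 80 m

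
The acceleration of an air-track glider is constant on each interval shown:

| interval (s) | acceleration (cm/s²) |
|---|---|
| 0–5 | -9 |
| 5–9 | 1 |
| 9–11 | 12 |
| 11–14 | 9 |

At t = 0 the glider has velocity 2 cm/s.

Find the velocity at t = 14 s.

12 cm/s

Δv equals the area under the a-t graph; then v = v₀ + Δv.
0–5 s: -9 × 5 = -45 cm/s
5–9 s: 1 × 4 = 4 cm/s
9–11 s: 12 × 2 = 24 cm/s
11–14 s: 9 × 3 = 27 cm/s
Δv = 10 cm/s, so v(14) = 2 + (10) = 12 cm/s.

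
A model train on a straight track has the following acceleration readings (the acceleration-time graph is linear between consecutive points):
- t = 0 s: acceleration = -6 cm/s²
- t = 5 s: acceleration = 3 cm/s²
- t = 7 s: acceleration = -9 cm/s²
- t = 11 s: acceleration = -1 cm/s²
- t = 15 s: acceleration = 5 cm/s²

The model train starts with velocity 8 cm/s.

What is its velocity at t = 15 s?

Δv equals the area under the a-t graph; then v = v₀ + Δv.
0–5 s: ½(-6 + 3)(5) = -7.5 cm/s
5–7 s: ½(3 + -9)(2) = -6 cm/s
7–11 s: ½(-9 + -1)(4) = -20 cm/s
11–15 s: ½(-1 + 5)(4) = 8 cm/s
Δv = -25.5 cm/s, so v(15) = 8 + (-25.5) = -17.5 cm/s.

-17.5 cm/s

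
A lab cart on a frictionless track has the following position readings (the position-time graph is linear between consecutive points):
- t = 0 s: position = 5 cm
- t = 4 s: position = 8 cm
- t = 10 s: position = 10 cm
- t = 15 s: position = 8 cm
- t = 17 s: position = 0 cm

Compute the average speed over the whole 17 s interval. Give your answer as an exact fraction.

Average speed = (total path length)/(elapsed time); on a piecewise-linear x-t graph the path length is Σ|Δx|.
0–4 s: |Δx| = |8 − 5| = 3 cm
4–10 s: |Δx| = |10 − 8| = 2 cm
10–15 s: |Δx| = |8 − 10| = 2 cm
15–17 s: |Δx| = |0 − 8| = 8 cm
Total path = 15 cm; average speed = 15/17 = 15/17 cm/s.

15/17 cm/s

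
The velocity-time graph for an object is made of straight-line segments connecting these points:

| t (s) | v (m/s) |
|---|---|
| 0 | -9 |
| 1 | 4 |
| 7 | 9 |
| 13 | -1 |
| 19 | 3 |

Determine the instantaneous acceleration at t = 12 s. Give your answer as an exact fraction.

Acceleration is the slope of the v-t graph on 7–13 s: (-1 − 9)/(13 − 7) = -5/3 m/s².

-5/3 m/s²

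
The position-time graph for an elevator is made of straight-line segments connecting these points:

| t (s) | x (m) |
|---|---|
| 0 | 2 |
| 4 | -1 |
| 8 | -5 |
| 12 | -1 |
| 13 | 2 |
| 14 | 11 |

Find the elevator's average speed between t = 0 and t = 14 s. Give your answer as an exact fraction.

Average speed = (total path length)/(elapsed time); on a piecewise-linear x-t graph the path length is Σ|Δx|.
0–4 s: |Δx| = |-1 − 2| = 3 m
4–8 s: |Δx| = |-5 − -1| = 4 m
8–12 s: |Δx| = |-1 − -5| = 4 m
12–13 s: |Δx| = |2 − -1| = 3 m
13–14 s: |Δx| = |11 − 2| = 9 m
Total path = 23 m; average speed = 23/14 = 23/14 m/s.

23/14 m/s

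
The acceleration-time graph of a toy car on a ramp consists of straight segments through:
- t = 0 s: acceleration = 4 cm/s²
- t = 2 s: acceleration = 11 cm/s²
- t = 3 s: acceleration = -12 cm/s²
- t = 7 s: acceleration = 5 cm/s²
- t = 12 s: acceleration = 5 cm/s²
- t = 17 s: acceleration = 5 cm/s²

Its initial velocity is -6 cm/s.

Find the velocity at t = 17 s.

Δv equals the area under the a-t graph; then v = v₀ + Δv.
0–2 s: ½(4 + 11)(2) = 15 cm/s
2–3 s: ½(11 + -12)(1) = -0.5 cm/s
3–7 s: ½(-12 + 5)(4) = -14 cm/s
7–12 s: 5 × 5 = 25 cm/s
12–17 s: 5 × 5 = 25 cm/s
Δv = 50.5 cm/s, so v(17) = -6 + (50.5) = 44.5 cm/s.

44.5 cm/s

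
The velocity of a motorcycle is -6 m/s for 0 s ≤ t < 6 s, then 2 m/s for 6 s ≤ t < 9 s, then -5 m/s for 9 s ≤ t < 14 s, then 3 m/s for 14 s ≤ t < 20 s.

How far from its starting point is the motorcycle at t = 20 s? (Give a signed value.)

-37 m

Displacement is the signed area under the v-t curve.
0–6 s: -6 × 6 = -36 m
6–9 s: 2 × 3 = 6 m
9–14 s: -5 × 5 = -25 m
14–20 s: 3 × 6 = 18 m
Net displacement = -37 m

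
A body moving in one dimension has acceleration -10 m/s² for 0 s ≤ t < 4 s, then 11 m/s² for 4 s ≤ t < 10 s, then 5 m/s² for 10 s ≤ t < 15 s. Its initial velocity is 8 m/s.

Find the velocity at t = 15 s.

Δv equals the area under the a-t graph; then v = v₀ + Δv.
0–4 s: -10 × 4 = -40 m/s
4–10 s: 11 × 6 = 66 m/s
10–15 s: 5 × 5 = 25 m/s
Δv = 51 m/s, so v(15) = 8 + (51) = 59 m/s.

59 m/s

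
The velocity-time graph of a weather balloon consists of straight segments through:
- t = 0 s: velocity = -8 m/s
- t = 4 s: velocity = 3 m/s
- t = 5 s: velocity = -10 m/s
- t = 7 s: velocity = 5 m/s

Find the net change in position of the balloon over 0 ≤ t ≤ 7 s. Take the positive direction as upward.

Displacement is the signed area under the v-t curve.
0–4 s: ½(-8 + 3)(4) = -10 m
4–5 s: ½(3 + -10)(1) = -3.5 m
5–7 s: ½(-10 + 5)(2) = -5 m
Net displacement = -18.5 m

-18.5 m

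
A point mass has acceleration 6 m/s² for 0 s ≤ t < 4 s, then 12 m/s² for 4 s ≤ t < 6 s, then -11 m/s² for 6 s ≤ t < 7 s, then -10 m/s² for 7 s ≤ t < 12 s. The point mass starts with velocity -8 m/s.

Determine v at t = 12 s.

Δv equals the area under the a-t graph; then v = v₀ + Δv.
0–4 s: 6 × 4 = 24 m/s
4–6 s: 12 × 2 = 24 m/s
6–7 s: -11 × 1 = -11 m/s
7–12 s: -10 × 5 = -50 m/s
Δv = -13 m/s, so v(12) = -8 + (-13) = -21 m/s.

-21 m/s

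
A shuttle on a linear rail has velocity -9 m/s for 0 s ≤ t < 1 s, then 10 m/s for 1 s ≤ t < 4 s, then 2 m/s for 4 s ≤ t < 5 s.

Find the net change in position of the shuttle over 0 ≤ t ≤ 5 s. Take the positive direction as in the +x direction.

23 m

Displacement is the signed area under the v-t curve.
0–1 s: -9 × 1 = -9 m
1–4 s: 10 × 3 = 30 m
4–5 s: 2 × 1 = 2 m
Net displacement = 23 m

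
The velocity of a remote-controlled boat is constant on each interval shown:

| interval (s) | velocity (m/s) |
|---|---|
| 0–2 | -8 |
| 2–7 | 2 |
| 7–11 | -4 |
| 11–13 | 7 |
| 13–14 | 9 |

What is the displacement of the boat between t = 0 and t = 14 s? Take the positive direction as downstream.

1 m

Displacement is the signed area under the v-t curve.
0–2 s: -8 × 2 = -16 m
2–7 s: 2 × 5 = 10 m
7–11 s: -4 × 4 = -16 m
11–13 s: 7 × 2 = 14 m
13–14 s: 9 × 1 = 9 m
Net displacement = 1 m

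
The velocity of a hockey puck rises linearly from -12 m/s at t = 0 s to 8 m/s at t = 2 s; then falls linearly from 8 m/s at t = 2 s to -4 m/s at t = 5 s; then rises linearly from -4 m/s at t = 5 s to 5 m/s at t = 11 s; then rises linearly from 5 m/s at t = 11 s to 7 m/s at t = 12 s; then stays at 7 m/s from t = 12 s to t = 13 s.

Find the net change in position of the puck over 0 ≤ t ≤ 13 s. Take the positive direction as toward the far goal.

Displacement is the signed area under the v-t curve.
0–2 s: ½(-12 + 8)(2) = -4 m
2–5 s: ½(8 + -4)(3) = 6 m
5–11 s: ½(-4 + 5)(6) = 3 m
11–12 s: ½(5 + 7)(1) = 6 m
12–13 s: 7 × 1 = 7 m
Net displacement = 18 m

18 m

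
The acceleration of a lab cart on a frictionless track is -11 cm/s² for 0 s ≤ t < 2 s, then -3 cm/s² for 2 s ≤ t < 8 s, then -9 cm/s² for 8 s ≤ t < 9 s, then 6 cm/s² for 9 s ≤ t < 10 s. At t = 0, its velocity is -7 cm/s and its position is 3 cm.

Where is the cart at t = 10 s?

-365.5 cm

On each constant-a segment, Δv = aΔt and Δx = v₀Δt + ½aΔt²; chain segment to segment.
0–2 s: v starts -7 cm/s; Δx = -7·2 + ½·-11·2² = -36 cm; v ends -29 cm/s.
2–8 s: v starts -29 cm/s; Δx = -29·6 + ½·-3·6² = -228 cm; v ends -47 cm/s.
8–9 s: v starts -47 cm/s; Δx = -47·1 + ½·-9·1² = -51.5 cm; v ends -56 cm/s.
9–10 s: v starts -56 cm/s; Δx = -56·1 + ½·6·1² = -53 cm; v ends -50 cm/s.
x(10) = 3 + Σ Δx = -365.5 cm.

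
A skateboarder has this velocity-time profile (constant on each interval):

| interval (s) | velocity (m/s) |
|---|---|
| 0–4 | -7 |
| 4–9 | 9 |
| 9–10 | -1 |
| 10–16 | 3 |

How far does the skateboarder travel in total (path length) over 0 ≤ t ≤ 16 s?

Distance (not displacement) is the total path length: add the absolute areas under v-t.
0–4 s: |-7| × 4 = 28 m
4–9 s: |9| × 5 = 45 m
9–10 s: |-1| × 1 = 1 m
10–16 s: |3| × 6 = 18 m
Total distance = 92 m

92 m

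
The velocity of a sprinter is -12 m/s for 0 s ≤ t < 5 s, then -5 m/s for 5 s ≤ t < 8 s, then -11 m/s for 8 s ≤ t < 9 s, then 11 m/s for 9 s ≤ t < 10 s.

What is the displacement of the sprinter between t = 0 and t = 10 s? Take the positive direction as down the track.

-75 m

Net displacement equals the area under the velocity-time graph (areas below the axis count negative).
0–5 s: -12 × 5 = -60 m
5–8 s: -5 × 3 = -15 m
8–9 s: -11 × 1 = -11 m
9–10 s: 11 × 1 = 11 m
Net displacement = -75 m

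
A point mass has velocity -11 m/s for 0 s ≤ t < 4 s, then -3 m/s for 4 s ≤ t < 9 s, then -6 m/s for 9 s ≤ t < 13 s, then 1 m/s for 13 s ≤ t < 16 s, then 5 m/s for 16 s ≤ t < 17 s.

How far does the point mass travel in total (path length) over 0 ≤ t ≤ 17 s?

91 m

Total distance travelled is ∫|v| dt — sum the magnitudes of each area piece.
0–4 s: |-11| × 4 = 44 m
4–9 s: |-3| × 5 = 15 m
9–13 s: |-6| × 4 = 24 m
13–16 s: |1| × 3 = 3 m
16–17 s: |5| × 1 = 5 m
Total distance = 91 m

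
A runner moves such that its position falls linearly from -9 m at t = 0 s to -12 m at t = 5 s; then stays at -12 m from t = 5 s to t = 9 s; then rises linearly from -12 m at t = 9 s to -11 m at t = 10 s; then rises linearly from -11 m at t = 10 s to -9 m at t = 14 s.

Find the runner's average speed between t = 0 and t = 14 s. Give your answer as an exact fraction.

Average speed = (total path length)/(elapsed time); on a piecewise-linear x-t graph the path length is Σ|Δx|.
0–5 s: |Δx| = |-12 − -9| = 3 m
5–9 s: |Δx| = |-12 − -12| = 0 m
9–10 s: |Δx| = |-11 − -12| = 1 m
10–14 s: |Δx| = |-9 − -11| = 2 m
Total path = 6 m; average speed = 6/14 = 3/7 m/s.

3/7 m/s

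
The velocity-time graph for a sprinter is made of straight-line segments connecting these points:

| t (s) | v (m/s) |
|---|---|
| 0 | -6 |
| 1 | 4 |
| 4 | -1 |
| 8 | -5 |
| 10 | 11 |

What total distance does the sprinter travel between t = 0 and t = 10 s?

Total distance travelled is ∫|v| dt — sum the magnitudes of each area piece.
0–1 s: v = 0 at t = 0.6 s; triangle areas 1.8 + 0.8 = 2.6 m
1–4 s: v = 0 at t = 3.4 s; triangle areas 4.8 + 0.3 = 5.1 m
4–8 s: |½(-1 + -5)(4)| = 12 m
8–10 s: v = 0 at t = 8.625 s; triangle areas 1.5625 + 7.5625 = 9.125 m
Total distance = 28.825 m

28.825 m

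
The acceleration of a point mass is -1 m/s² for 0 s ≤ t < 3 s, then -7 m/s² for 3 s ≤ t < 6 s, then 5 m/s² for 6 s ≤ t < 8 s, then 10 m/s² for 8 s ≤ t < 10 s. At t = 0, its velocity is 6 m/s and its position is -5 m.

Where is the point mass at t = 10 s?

-36 m

On each constant-a segment, Δv = aΔt and Δx = v₀Δt + ½aΔt²; chain segment to segment.
0–3 s: v starts 6 m/s; Δx = 6·3 + ½·-1·3² = 13.5 m; v ends 3 m/s.
3–6 s: v starts 3 m/s; Δx = 3·3 + ½·-7·3² = -22.5 m; v ends -18 m/s.
6–8 s: v starts -18 m/s; Δx = -18·2 + ½·5·2² = -26 m; v ends -8 m/s.
8–10 s: v starts -8 m/s; Δx = -8·2 + ½·10·2² = 4 m; v ends 12 m/s.
x(10) = -5 + Σ Δx = -36 m.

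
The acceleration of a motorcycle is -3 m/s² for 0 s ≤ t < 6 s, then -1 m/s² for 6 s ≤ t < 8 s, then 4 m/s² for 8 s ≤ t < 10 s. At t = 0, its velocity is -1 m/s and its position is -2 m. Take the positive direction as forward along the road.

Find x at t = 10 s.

On each constant-a segment, Δv = aΔt and Δx = v₀Δt + ½aΔt²; chain segment to segment.
0–6 s: v starts -1 m/s; Δx = -1·6 + ½·-3·6² = -60 m; v ends -19 m/s.
6–8 s: v starts -19 m/s; Δx = -19·2 + ½·-1·2² = -40 m; v ends -21 m/s.
8–10 s: v starts -21 m/s; Δx = -21·2 + ½·4·2² = -34 m; v ends -13 m/s.
x(10) = -2 + Σ Δx = -136 m.

-136 m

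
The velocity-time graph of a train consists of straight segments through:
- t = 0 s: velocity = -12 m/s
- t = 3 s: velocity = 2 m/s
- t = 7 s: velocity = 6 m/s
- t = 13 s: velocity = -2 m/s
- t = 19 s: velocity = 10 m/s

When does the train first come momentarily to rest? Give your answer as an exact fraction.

t = 18/7 s

v changes sign on 0–3 s (from -12 to 2); the graph is linear there, so v = 0 at t = 0 + (12)·(3 − 0)/(2 − -12) = 18/7 s.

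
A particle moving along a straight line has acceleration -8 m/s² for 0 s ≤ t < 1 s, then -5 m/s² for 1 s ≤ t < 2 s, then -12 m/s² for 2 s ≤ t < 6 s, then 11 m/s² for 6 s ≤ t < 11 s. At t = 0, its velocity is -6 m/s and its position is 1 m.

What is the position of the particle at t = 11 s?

-395 m

On each constant-a segment, Δv = aΔt and Δx = v₀Δt + ½aΔt²; chain segment to segment.
0–1 s: v starts -6 m/s; Δx = -6·1 + ½·-8·1² = -10 m; v ends -14 m/s.
1–2 s: v starts -14 m/s; Δx = -14·1 + ½·-5·1² = -16.5 m; v ends -19 m/s.
2–6 s: v starts -19 m/s; Δx = -19·4 + ½·-12·4² = -172 m; v ends -67 m/s.
6–11 s: v starts -67 m/s; Δx = -67·5 + ½·11·5² = -197.5 m; v ends -12 m/s.
x(11) = 1 + Σ Δx = -395 m.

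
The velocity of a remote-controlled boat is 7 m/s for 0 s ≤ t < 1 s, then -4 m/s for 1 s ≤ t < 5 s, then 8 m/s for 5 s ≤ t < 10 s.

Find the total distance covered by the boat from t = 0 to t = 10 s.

Distance (not displacement) is the total path length: add the absolute areas under v-t.
0–1 s: |7| × 1 = 7 m
1–5 s: |-4| × 4 = 16 m
5–10 s: |8| × 5 = 40 m
Total distance = 63 m

63 m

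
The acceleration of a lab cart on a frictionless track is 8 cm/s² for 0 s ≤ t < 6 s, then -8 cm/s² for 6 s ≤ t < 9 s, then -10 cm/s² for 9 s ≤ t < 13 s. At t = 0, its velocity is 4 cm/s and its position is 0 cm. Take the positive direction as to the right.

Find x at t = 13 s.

320 cm

On each constant-a segment, Δv = aΔt and Δx = v₀Δt + ½aΔt²; chain segment to segment.
0–6 s: v starts 4 cm/s; Δx = 4·6 + ½·8·6² = 168 cm; v ends 52 cm/s.
6–9 s: v starts 52 cm/s; Δx = 52·3 + ½·-8·3² = 120 cm; v ends 28 cm/s.
9–13 s: v starts 28 cm/s; Δx = 28·4 + ½·-10·4² = 32 cm; v ends -12 cm/s.
x(13) = 0 + Σ Δx = 320 cm.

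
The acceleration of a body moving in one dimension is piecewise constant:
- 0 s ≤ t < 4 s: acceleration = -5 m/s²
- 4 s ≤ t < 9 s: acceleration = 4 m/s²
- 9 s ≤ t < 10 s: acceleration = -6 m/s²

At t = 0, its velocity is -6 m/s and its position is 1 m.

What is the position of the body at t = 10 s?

-152 m

On each constant-a segment, Δv = aΔt and Δx = v₀Δt + ½aΔt²; chain segment to segment.
0–4 s: v starts -6 m/s; Δx = -6·4 + ½·-5·4² = -64 m; v ends -26 m/s.
4–9 s: v starts -26 m/s; Δx = -26·5 + ½·4·5² = -80 m; v ends -6 m/s.
9–10 s: v starts -6 m/s; Δx = -6·1 + ½·-6·1² = -9 m; v ends -12 m/s.
x(10) = 1 + Σ Δx = -152 m.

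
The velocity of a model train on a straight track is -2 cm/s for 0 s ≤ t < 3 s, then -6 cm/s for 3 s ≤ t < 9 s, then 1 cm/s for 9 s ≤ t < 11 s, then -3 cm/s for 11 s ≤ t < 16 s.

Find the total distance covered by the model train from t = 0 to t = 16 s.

Total distance travelled is ∫|v| dt — sum the magnitudes of each area piece.
0–3 s: |-2| × 3 = 6 cm
3–9 s: |-6| × 6 = 36 cm
9–11 s: |1| × 2 = 2 cm
11–16 s: |-3| × 5 = 15 cm
Total distance = 59 cm

59 cm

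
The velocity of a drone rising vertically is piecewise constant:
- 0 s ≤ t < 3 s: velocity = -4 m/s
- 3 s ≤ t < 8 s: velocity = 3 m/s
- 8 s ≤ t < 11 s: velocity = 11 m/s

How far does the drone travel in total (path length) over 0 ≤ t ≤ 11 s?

60 m

Distance (not displacement) is the total path length: add the absolute areas under v-t.
0–3 s: |-4| × 3 = 12 m
3–8 s: |3| × 5 = 15 m
8–11 s: |11| × 3 = 33 m
Total distance = 60 m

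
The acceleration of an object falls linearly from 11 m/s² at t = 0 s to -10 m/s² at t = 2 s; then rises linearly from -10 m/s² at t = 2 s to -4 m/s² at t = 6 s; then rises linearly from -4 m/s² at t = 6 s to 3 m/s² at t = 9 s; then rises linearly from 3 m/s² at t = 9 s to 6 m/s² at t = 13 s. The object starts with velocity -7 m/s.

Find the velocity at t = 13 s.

Δv equals the area under the a-t graph; then v = v₀ + Δv.
0–2 s: ½(11 + -10)(2) = 1 m/s
2–6 s: ½(-10 + -4)(4) = -28 m/s
6–9 s: ½(-4 + 3)(3) = -1.5 m/s
9–13 s: ½(3 + 6)(4) = 18 m/s
Δv = -10.5 m/s, so v(13) = -7 + (-10.5) = -17.5 m/s.

-17.5 m/s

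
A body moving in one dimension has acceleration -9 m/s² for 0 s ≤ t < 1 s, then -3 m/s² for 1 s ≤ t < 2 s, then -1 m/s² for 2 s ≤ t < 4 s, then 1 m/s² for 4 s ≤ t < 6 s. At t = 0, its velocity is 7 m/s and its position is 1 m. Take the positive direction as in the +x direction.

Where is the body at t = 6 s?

On each constant-a segment, Δv = aΔt and Δx = v₀Δt + ½aΔt²; chain segment to segment.
0–1 s: v starts 7 m/s; Δx = 7·1 + ½·-9·1² = 2.5 m; v ends -2 m/s.
1–2 s: v starts -2 m/s; Δx = -2·1 + ½·-3·1² = -3.5 m; v ends -5 m/s.
2–4 s: v starts -5 m/s; Δx = -5·2 + ½·-1·2² = -12 m; v ends -7 m/s.
4–6 s: v starts -7 m/s; Δx = -7·2 + ½·1·2² = -12 m; v ends -5 m/s.
x(6) = 1 + Σ Δx = -24 m.

-24 m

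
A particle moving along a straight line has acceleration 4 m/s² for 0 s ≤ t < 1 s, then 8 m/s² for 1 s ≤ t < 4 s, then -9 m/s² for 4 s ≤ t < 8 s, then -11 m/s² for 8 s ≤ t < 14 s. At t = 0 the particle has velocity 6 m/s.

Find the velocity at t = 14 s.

Δv equals the area under the a-t graph; then v = v₀ + Δv.
0–1 s: 4 × 1 = 4 m/s
1–4 s: 8 × 3 = 24 m/s
4–8 s: -9 × 4 = -36 m/s
8–14 s: -11 × 6 = -66 m/s
Δv = -74 m/s, so v(14) = 6 + (-74) = -68 m/s.

-68 m/s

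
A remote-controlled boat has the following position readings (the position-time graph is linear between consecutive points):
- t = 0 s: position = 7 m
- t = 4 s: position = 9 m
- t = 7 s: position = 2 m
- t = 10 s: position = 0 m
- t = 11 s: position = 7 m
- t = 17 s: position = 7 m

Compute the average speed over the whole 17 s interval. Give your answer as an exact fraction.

Average speed = (total path length)/(elapsed time); on a piecewise-linear x-t graph the path length is Σ|Δx|.
0–4 s: |Δx| = |9 − 7| = 2 m
4–7 s: |Δx| = |2 − 9| = 7 m
7–10 s: |Δx| = |0 − 2| = 2 m
10–11 s: |Δx| = |7 − 0| = 7 m
11–17 s: |Δx| = |7 − 7| = 0 m
Total path = 18 m; average speed = 18/17 = 18/17 m/s.

18/17 m/s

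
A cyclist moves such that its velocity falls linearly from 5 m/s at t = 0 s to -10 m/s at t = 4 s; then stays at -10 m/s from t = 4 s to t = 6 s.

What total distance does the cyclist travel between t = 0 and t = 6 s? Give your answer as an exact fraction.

110/3 m

Distance (not displacement) is the total path length: add the absolute areas under v-t.
0–4 s: v = 0 at t = 4/3 s; triangle areas 10/3 + 40/3 = 50/3 m
4–6 s: |-10| × 2 = 20 m
Total distance = 110/3 m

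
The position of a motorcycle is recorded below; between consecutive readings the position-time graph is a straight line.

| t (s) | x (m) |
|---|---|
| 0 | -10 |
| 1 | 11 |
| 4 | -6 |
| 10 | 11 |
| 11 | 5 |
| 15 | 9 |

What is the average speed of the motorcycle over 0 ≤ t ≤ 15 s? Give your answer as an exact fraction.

Average speed = (total path length)/(elapsed time); on a piecewise-linear x-t graph the path length is Σ|Δx|.
0–1 s: |Δx| = |11 − -10| = 21 m
1–4 s: |Δx| = |-6 − 11| = 17 m
4–10 s: |Δx| = |11 − -6| = 17 m
10–11 s: |Δx| = |5 − 11| = 6 m
11–15 s: |Δx| = |9 − 5| = 4 m
Total path = 65 m; average speed = 65/15 = 13/3 m/s.

13/3 m/s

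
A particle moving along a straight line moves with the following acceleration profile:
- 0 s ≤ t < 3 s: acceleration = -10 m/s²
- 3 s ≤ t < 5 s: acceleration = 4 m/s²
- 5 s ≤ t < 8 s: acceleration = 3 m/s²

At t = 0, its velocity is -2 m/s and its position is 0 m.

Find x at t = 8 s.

On each constant-a segment, Δv = aΔt and Δx = v₀Δt + ½aΔt²; chain segment to segment.
0–3 s: v starts -2 m/s; Δx = -2·3 + ½·-10·3² = -51 m; v ends -32 m/s.
3–5 s: v starts -32 m/s; Δx = -32·2 + ½·4·2² = -56 m; v ends -24 m/s.
5–8 s: v starts -24 m/s; Δx = -24·3 + ½·3·3² = -58.5 m; v ends -15 m/s.
x(8) = 0 + Σ Δx = -165.5 m.

-165.5 m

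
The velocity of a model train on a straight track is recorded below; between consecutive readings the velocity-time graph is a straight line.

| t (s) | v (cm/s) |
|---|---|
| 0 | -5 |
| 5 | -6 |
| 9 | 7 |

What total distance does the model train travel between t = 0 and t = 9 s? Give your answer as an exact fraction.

1055/26 cm

Distance (not displacement) is the total path length: add the absolute areas under v-t.
0–5 s: |½(-5 + -6)(5)| = 27.5 cm
5–9 s: v = 0 at t = 89/13 s; triangle areas 72/13 + 98/13 = 170/13 cm
Total distance = 1055/26 cm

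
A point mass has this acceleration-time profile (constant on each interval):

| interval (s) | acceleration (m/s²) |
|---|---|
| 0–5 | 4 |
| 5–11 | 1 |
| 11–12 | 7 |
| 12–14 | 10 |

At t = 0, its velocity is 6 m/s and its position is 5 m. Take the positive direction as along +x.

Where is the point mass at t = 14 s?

392.5 m

On each constant-a segment, Δv = aΔt and Δx = v₀Δt + ½aΔt²; chain segment to segment.
0–5 s: v starts 6 m/s; Δx = 6·5 + ½·4·5² = 80 m; v ends 26 m/s.
5–11 s: v starts 26 m/s; Δx = 26·6 + ½·1·6² = 174 m; v ends 32 m/s.
11–12 s: v starts 32 m/s; Δx = 32·1 + ½·7·1² = 35.5 m; v ends 39 m/s.
12–14 s: v starts 39 m/s; Δx = 39·2 + ½·10·2² = 98 m; v ends 59 m/s.
x(14) = 5 + Σ Δx = 392.5 m.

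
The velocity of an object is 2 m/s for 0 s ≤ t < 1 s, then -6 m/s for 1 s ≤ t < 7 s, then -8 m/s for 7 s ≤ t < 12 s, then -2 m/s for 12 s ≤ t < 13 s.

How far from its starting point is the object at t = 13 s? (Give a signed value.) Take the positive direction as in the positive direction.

Net displacement equals the area under the velocity-time graph (areas below the axis count negative).
0–1 s: 2 × 1 = 2 m
1–7 s: -6 × 6 = -36 m
7–12 s: -8 × 5 = -40 m
12–13 s: -2 × 1 = -2 m
Net displacement = -76 m

-76 m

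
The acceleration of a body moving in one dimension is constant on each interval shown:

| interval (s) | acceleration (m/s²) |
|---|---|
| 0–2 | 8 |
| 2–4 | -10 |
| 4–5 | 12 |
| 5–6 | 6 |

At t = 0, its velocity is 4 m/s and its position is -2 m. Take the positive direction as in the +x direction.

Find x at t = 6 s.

On each constant-a segment, Δv = aΔt and Δx = v₀Δt + ½aΔt²; chain segment to segment.
0–2 s: v starts 4 m/s; Δx = 4·2 + ½·8·2² = 24 m; v ends 20 m/s.
2–4 s: v starts 20 m/s; Δx = 20·2 + ½·-10·2² = 20 m; v ends 0 m/s.
4–5 s: v starts 0 m/s; Δx = 0·1 + ½·12·1² = 6 m; v ends 12 m/s.
5–6 s: v starts 12 m/s; Δx = 12·1 + ½·6·1² = 15 m; v ends 18 m/s.
x(6) = -2 + Σ Δx = 63 m.

63 m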